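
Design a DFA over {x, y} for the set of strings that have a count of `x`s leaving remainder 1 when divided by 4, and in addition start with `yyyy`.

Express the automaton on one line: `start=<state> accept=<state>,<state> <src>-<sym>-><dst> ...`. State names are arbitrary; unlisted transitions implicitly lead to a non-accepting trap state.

start=s0 accept=s6 s0-x->s1 s0-y->s2 s1-x->s1 s1-y->s1 s2-x->s1 s2-y->s3 s3-x->s1 s3-y->s4 s4-x->s1 s4-y->s5 s5-x->s6 s5-y->s5 s6-x->s7 s6-y->s6 s7-x->s8 s7-y->s7 s8-x->s5 s8-y->s8

Build one automaton per condition and run them in lockstep. The first has 4 states tracking the count of `x`s modulo 4; the second has 6 states tracking whether the input so far still matches the prefix `yyyy`. A product state is a pair (one from each), accepting exactly when both do. After merging equivalent states the machine shrinks.
A 9-state machine:
        x   y  
>  s0   s1  s2 
   s1   s1  s1 
   s2   s1  s3 
   s3   s1  s4 
   s4   s1  s5 
   s5   s6  s5 
 * s6   s7  s6 
   s7   s8  s7 
   s8   s5  s8 
(> = start, * = accepting)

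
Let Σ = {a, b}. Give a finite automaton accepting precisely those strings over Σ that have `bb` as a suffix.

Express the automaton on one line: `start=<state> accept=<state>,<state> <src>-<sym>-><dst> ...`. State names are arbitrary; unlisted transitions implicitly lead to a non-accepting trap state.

Let each state record the length of the longest suffix of the input read so far that is also a prefix of `bb`. q1 means the last symbol is `b`; q2 means the last 2 symbols are `bb`. Accept only at q2, where the string currently ends in `bb`.
        a   b  
>  q0   q0  q1 
   q1   q0  q2 
 * q2   q0  q2 
(> = start, * = accepting)

start=q0 accept=q2 q0-a->q0 q0-b->q1 q1-a->q0 q1-b->q2 q2-a->q0 q2-b->q2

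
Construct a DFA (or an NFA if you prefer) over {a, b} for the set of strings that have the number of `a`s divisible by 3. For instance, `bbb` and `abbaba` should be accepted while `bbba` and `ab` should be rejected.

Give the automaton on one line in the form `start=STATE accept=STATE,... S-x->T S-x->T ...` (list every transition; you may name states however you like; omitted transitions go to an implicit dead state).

Keep the running count of `a`s modulo 3: each `a` advances along the cycle q0 → q1 → q2 → q0 while other symbols loop. Accept at q0.
        a   b  
>* q0   q1  q0 
   q1   q2  q1 
   q2   q0  q2 
(> = start, * = accepting)

start=q0 accept=q0 q0-a->q1 q0-b->q0 q1-a->q2 q1-b->q1 q2-a->q0 q2-b->q2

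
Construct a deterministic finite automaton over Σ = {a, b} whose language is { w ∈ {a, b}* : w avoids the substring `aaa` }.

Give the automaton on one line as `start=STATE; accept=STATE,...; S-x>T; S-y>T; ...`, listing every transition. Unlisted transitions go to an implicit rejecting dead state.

This is the complement of 'contains `aaa`'. Use the same substring-matching states — s0 through s3 holding how much of `aaa` has just been matched — but flip the accepting set: everything except the trap s3 accepts.
        a   b  
>* s0   s1  s0 
 * s1   s2  s0 
 * s2   s3  s0 
   s3   s3  s3 
(> = start, * = accepting)

start=s0; accept=s0,s1,s2; s0-a>s1; s0-b>s0; s1-a>s2; s1-b>s0; s2-a>s3; s2-b>s0; s3-a>s3; s3-b>s3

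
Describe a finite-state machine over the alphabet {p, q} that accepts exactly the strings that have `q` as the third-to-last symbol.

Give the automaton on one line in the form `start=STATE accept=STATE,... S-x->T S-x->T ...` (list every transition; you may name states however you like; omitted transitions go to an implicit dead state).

start=S0 accept=S11,S12,S13,S14 S0-p->S1 S0-q->S2 S1-p->S3 S1-q->S4 S2-p->S5 S2-q->S6 S3-p->S7 S3-q->S8 S4-p->S9 S4-q->S10 S5-p->S11 S5-q->S12 S6-p->S13 S6-q->S14 S7-p->S7 S7-q->S8 S8-p->S9 S8-q->S10 S9-p->S11 S9-q->S12 S10-p->S13 S10-q->S14 S11-p->S7 S11-q->S8 S12-p->S9 S12-q->S10 S13-p->S11 S13-q->S12 S14-p->S13 S14-q->S14

Because acceptance depends on a position counted from the end, the machine has to buffer the most recent 3 symbols. Make each state the string of the last up-to-3 symbols read; on input `x` shift the window left and append `x`. Accept when the buffered window has length 3 and begins with `q`.
A 15-state machine:
          p    q  
>  S0     S1   S2 
   S1     S3   S4 
   S2     S5   S6 
   S3     S7   S8 
   S4     S9  S10 
   S5    S11  S12 
   S6    S13  S14 
   S7     S7   S8 
   S8     S9  S10 
   S9    S11  S12 
   S10   S13  S14 
 * S11    S7   S8 
 * S12    S9  S10 
 * S13   S11  S12 
 * S14   S13  S14 
(> = start, * = accepting)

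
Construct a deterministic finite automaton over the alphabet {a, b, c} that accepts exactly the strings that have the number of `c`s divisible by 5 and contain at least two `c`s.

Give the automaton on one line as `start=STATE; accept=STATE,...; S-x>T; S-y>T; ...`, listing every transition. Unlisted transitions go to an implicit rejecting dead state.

Handle the two conditions separately and then intersect. One (5 states) tracks the count of `c`s modulo 5; the other (4 states) tracks the count of `c`s, saturating at 3. Each combined state is a pair, one component from each; accept when both components accept. Equivalent product states are then merged.
With 6 states:
        a   b   c  
>  q0   q0  q0  q1 
   q1   q1  q1  q2 
   q2   q2  q2  q3 
   q3   q3  q3  q4 
   q4   q4  q4  q5 
 * q5   q5  q5  q1 
(> = start, * = accepting)

start=q0; accept=q5; q0-a>q0; q0-b>q0; q0-c>q1; q1-a>q1; q1-b>q1; q1-c>q2; q2-a>q2; q2-b>q2; q2-c>q3; q3-a>q3; q3-b>q3; q3-c>q4; q4-a>q4; q4-b>q4; q4-c>q5; q5-a>q5; q5-b>q5; q5-c>q1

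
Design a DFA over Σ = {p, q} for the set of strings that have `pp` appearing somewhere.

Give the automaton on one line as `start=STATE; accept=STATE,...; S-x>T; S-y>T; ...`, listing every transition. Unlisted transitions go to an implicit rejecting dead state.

start=S0; accept=S2; S0-p>S1; S0-q>S0; S1-p>S2; S1-q>S0; S2-p>S2; S2-q>S2

Track how much of `pp` has been matched so far: state S0 is no progress, S2 is the absorbing accept state reached once `pp` has occurred. Intermediate states record partial matches; on a mismatch, fall back to the longest reusable overlap.
3 states suffice.
        p   q  
>  S0   S1  S0 
   S1   S2  S0 
 * S2   S2  S2 
(> = start, * = accepting)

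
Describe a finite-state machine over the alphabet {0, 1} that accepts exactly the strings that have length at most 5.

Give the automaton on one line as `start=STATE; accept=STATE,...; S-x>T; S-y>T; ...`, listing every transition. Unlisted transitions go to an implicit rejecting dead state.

We only need to distinguish lengths 0, 1, …, 5, and '>5'. Chain A → B → C → D → E → F → G on every symbol, with G looping. Accepting states: {A, B, C, D, E, F}.
A 7-state machine:
       0  1 
>* A   B  B 
 * B   C  C 
 * C   D  D 
 * D   E  E 
 * E   F  F 
 * F   G  G 
   G   G  G 
(> = start, * = accepting)

start=A; accept=A,B,C,D,E,F; A-0>B; A-1>B; B-0>C; B-1>C; C-0>D; C-1>D; D-0>E; D-1>E; E-0>F; E-1>F; F-0>G; F-1>G; G-0>G; G-1>G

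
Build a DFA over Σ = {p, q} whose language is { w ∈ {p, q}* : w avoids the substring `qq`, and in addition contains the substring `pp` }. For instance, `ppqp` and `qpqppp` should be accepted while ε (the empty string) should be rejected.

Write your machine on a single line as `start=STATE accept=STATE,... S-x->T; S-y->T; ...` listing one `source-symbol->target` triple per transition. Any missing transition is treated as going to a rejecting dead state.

Handle the two conditions separately and then intersect. One (3 states) tracks partial matches of the forbidden pattern `qq`; the other (3 states) tracks whether and how much of `pp` has been seen. Each combined state is a pair, one component from each; accept when both components accept. Minimizing collapses redundant product states.
With 6 states:
        p   q  
>  S0   S1  S2 
   S1   S3  S2 
   S2   S1  S4 
 * S3   S3  S5 
   S4   S4  S4 
 * S5   S3  S4 
(> = start, * = accepting)

start=S0; accept=S3,S5; S0-p->S1; S0-q->S2; S1-p->S3; S1-q->S2; S2-p->S1; S2-q->S4; S3-p->S3; S3-q->S5; S4-p->S4; S4-q->S4; S5-p->S3; S5-q->S4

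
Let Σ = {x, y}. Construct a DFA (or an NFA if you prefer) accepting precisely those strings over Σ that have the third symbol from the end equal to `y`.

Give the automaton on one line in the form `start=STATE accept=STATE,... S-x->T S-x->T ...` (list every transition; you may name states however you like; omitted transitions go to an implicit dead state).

start=A accept=L,M,N,O A-x->B A-y->C B-x->D B-y->E C-x->F C-y->G D-x->H D-y->I E-x->J E-y->K F-x->L F-y->M G-x->N G-y->O H-x->H H-y->I I-x->J I-y->K J-x->L J-y->M K-x->N K-y->O L-x->H L-y->I M-x->J M-y->K N-x->L N-y->M O-x->N O-y->O

A DFA must remember the last 3 symbols (since which symbol is third-to-last isn't known until the input ends). Use one state per possible window of the last ≤3 symbols; accept from those whose window starts with `y`.
15 states suffice.
       x  y 
>  A   B  C 
   B   D  E 
   C   F  G 
   D   H  I 
   E   J  K 
   F   L  M 
   G   N  O 
   H   H  I 
   I   J  K 
   J   L  M 
   K   N  O 
 * L   H  I 
 * M   J  K 
 * N   L  M 
 * O   N  O 
(> = start, * = accepting)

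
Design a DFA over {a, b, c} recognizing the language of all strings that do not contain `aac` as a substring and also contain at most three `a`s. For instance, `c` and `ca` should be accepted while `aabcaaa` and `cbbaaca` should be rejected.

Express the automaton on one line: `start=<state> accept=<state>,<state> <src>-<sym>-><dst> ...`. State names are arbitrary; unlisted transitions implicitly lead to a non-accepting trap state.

start=S0 accept=S0,S1,S2,S3,S4,S5,S7,S8 S0-a->S1 S0-b->S0 S0-c->S0 S1-a->S2 S1-b->S3 S1-c->S3 S2-a->S4 S2-b->S5 S2-c->S6 S3-a->S7 S3-b->S3 S3-c->S3 S4-a->S6 S4-b->S8 S4-c->S6 S5-a->S8 S5-b->S5 S5-c->S5 S6-a->S6 S6-b->S6 S6-c->S6 S7-a->S4 S7-b->S5 S7-c->S5 S8-a->S6 S8-b->S8 S8-c->S8

Build one automaton per condition and run them in lockstep. The first has 4 states tracking partial matches of the forbidden pattern `aac`; the second has 5 states tracking the count of `a`s, saturating at 4. A product state is a pair (one from each), accepting exactly when both do. Equivalent product states are then merged.
        a   b   c  
>* S0   S1  S0  S0 
 * S1   S2  S3  S3 
 * S2   S4  S5  S6 
 * S3   S7  S3  S3 
 * S4   S6  S8  S6 
 * S5   S8  S5  S5 
   S6   S6  S6  S6 
 * S7   S4  S5  S5 
 * S8   S6  S8  S8 
(> = start, * = accepting)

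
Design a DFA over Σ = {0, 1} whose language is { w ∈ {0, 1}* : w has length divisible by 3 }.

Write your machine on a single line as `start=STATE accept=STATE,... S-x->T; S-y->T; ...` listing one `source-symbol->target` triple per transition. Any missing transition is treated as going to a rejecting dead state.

Only the length mod 3 matters, so use a 3-cycle: from any state, every input symbol moves to the next state, wrapping q2 back to q0. Mark q0 accepting.
3 states suffice.
        0   1  
>* q0   q1  q1 
   q1   q2  q2 
   q2   q0  q0 
(> = start, * = accepting)

start=q0; accept=q0; q0-0->q1; q0-1->q1; q1-0->q2; q1-1->q2; q2-0->q0; q2-1->q0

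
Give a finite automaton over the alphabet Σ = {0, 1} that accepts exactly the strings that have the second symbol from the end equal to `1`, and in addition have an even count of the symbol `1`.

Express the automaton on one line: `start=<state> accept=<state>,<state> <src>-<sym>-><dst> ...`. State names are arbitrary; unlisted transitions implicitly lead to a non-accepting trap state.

start=s0 accept=s3,s5 s0-0->s0 s0-1->s1 s1-0->s2 s1-1->s3 s2-0->s2 s2-1->s4 s3-0->s5 s3-1->s1 s4-0->s5 s4-1->s1 s5-0->s0 s5-1->s1

Build one automaton per condition and run them in lockstep. The first has 7 states tracking the last 2 symbols read; the second has 2 states tracking the count of `1`s modulo 2. A product state is a pair (one from each), accepting exactly when both do. Minimizing collapses redundant product states.
With 6 states:
        0   1  
>  s0   s0  s1 
   s1   s2  s3 
   s2   s2  s4 
 * s3   s5  s1 
   s4   s5  s1 
 * s5   s0  s1 
(> = start, * = accepting)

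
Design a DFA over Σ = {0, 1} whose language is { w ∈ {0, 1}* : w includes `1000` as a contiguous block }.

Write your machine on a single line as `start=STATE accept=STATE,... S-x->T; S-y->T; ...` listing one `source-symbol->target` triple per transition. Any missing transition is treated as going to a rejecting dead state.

Track how much of `1000` has been matched so far: state S0 is no progress, S4 is the absorbing accept state reached once `1000` has occurred. Intermediate states record partial matches; on a mismatch, fall back to the longest reusable overlap.
5 states suffice.
        0   1  
>  S0   S0  S1 
   S1   S2  S1 
   S2   S3  S1 
   S3   S4  S1 
 * S4   S4  S4 
(> = start, * = accepting)

start=S0; accept=S4; S0-0->S0; S0-1->S1; S1-0->S2; S1-1->S1; S2-0->S3; S2-1->S1; S3-0->S4; S3-1->S1; S4-0->S4; S4-1->S4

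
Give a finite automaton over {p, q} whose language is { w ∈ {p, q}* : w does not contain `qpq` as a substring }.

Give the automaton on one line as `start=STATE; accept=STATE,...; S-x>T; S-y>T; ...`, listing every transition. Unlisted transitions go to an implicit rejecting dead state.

start=S0; accept=S0,S1,S2; S0-p>S0; S0-q>S1; S1-p>S2; S1-q>S1; S2-p>S0; S2-q>S3; S3-p>S3; S3-q>S3

This is the complement of 'contains `qpq`'. Use the same substring-matching states — S0 through S3 holding how much of `qpq` has just been matched — but flip the accepting set: everything except the trap S3 accepts.
        p   q  
>* S0   S0  S1 
 * S1   S2  S1 
 * S2   S0  S3 
   S3   S3  S3 
(> = start, * = accepting)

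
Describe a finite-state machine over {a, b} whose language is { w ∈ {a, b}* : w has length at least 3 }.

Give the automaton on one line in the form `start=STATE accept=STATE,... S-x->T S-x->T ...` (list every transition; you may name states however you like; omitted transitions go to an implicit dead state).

start=S0 accept=S3,S4 S0-a->S1 S0-b->S1 S1-a->S2 S1-b->S2 S2-a->S3 S2-b->S3 S3-a->S4 S3-b->S4 S4-a->S4 S4-b->S4

Count input length up to 4: every symbol moves from S0 toward S4, which means 'more than 3' and absorbs. Accept from {S3, S4}.
5 states suffice.
        a   b  
>  S0   S1  S1 
   S1   S2  S2 
   S2   S3  S3 
 * S3   S4  S4 
 * S4   S4  S4 
(> = start, * = accepting)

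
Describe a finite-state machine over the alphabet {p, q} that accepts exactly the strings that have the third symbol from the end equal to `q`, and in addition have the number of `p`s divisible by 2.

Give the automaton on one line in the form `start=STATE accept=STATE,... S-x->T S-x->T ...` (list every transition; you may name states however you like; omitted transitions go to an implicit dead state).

Build one automaton per condition and run them in lockstep. One (15 states) tracks the last 3 symbols read; the other (2 states) tracks the count of `p`s modulo 2. Each combined state is a pair, one component from each; accept when both components accept.
With 23 states:
          p    q  
>  S0     S1   S2 
   S1     S3   S4 
   S2     S5   S6 
   S3     S7   S8 
   S4     S9  S10 
   S5    S11  S12 
   S6    S13  S14 
   S7    S15  S16 
   S8    S17  S18 
   S9    S19  S20 
   S10   S21  S22 
 * S11    S7   S8 
   S12    S9  S10 
   S13   S11  S12 
 * S14   S13  S14 
   S15    S7   S8 
   S16    S9  S10 
   S17   S11  S12 
   S18   S13  S14 
   S19   S15  S16 
 * S20   S17  S18 
 * S21   S19  S20 
   S22   S21  S22 
(> = start, * = accepting)

start=S0 accept=S11,S14,S20,S21 S0-p->S1 S0-q->S2 S1-p->S3 S1-q->S4 S2-p->S5 S2-q->S6 S3-p->S7 S3-q->S8 S4-p->S9 S4-q->S10 S5-p->S11 S5-q->S12 S6-p->S13 S6-q->S14 S7-p->S15 S7-q->S16 S8-p->S17 S8-q->S18 S9-p->S19 S9-q->S20 S10-p->S21 S10-q->S22 S11-p->S7 S11-q->S8 S12-p->S9 S12-q->S10 S13-p->S11 S13-q->S12 S14-p->S13 S14-q->S14 S15-p->S7 S15-q->S8 S16-p->S9 S16-q->S10 S17-p->S11 S17-q->S12 S18-p->S13 S18-q->S14 S19-p->S15 S19-q->S16 S20-p->S17 S20-q->S18 S21-p->S19 S21-q->S20 S22-p->S21 S22-q->S22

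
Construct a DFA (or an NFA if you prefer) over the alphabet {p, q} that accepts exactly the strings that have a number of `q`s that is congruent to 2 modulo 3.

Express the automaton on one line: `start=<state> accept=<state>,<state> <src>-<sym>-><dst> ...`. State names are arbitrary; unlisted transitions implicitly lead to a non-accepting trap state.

start=S0 accept=S2 S0-p->S0 S0-q->S1 S1-p->S1 S1-q->S2 S2-p->S2 S2-q->S0

The only thing that matters is how many `q`s have appeared, reduced mod 3. Use one state per residue: S0 for 0, …, S2 for 2. Reading `q` moves to the next residue; anything else stays put. S2 is accepting.
        p   q  
>  S0   S0  S1 
   S1   S1  S2 
 * S2   S2  S0 
(> = start, * = accepting)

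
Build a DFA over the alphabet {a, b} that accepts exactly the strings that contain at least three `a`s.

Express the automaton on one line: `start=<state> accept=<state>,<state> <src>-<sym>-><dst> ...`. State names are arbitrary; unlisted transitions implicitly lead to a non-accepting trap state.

Only the number of `a`s matters, and only up to 4. Make a chain q0 → q1 → q2 → q3 → q4 advanced by each `a` (with q4 absorbing); every other symbol self-loops. The accepting set is {q3, q4}.
5 states suffice.
        a   b  
>  q0   q1  q0 
   q1   q2  q1 
   q2   q3  q2 
 * q3   q4  q3 
 * q4   q4  q4 
(> = start, * = accepting)

start=q0 accept=q3,q4 q0-a->q1 q0-b->q0 q1-a->q2 q1-b->q1 q2-a->q3 q2-b->q2 q3-a->q4 q3-b->q3 q4-a->q4 q4-b->q4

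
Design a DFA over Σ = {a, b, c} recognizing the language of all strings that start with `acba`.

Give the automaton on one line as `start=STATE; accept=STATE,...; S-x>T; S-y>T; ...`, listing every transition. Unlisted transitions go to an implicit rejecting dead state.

Walk along `acba` while the input agrees: from q0 take `a` to q1, and so on. Any deviation drops to the rejecting sink q5. Once q4 is reached the prefix is confirmed and every continuation is accepted.
A 6-state machine:
        a   b   c  
>  q0   q1  q5  q5 
   q1   q5  q5  q2 
   q2   q5  q3  q5 
   q3   q4  q5  q5 
 * q4   q4  q4  q4 
   q5   q5  q5  q5 
(> = start, * = accepting)

start=q0; accept=q4; q0-a>q1; q0-b>q5; q0-c>q5; q1-a>q5; q1-b>q5; q1-c>q2; q2-a>q5; q2-b>q3; q2-c>q5; q3-a>q4; q3-b>q5; q3-c>q5; q4-a>q4; q4-b>q4; q4-c>q4; q5-a>q5; q5-b>q5; q5-c>q5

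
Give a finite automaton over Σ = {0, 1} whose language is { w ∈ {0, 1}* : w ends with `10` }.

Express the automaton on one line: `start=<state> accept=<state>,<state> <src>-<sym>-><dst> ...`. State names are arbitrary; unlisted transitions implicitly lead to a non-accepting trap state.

start=q0 accept=q2 q0-0->q0 q0-1->q1 q1-0->q2 q1-1->q1 q2-0->q0 q2-1->q1

Remember how much of `10` the current input suffix matches. State q0 means no match yet; q1 means the last symbol is `1`; q2 means the last 2 symbols are `10`. Only q2 accepts. On a mismatch, fall back to the longest proper suffix that is still a prefix of `10`.
        0   1  
>  q0   q0  q1 
   q1   q2  q1 
 * q2   q0  q1 
(> = start, * = accepting)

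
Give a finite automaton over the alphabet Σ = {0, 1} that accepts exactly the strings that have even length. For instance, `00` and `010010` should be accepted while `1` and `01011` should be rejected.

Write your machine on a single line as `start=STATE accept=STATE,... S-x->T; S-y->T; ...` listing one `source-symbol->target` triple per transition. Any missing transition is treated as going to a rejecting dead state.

Count input length modulo 2: every symbol advances one step around the cycle A → B → A. Accept at A.
With 2 states:
       0  1 
>* A   B  B 
   B   A  A 
(> = start, * = accepting)

start=A; accept=A; A-0->B; A-1->B; B-0->A; B-1->A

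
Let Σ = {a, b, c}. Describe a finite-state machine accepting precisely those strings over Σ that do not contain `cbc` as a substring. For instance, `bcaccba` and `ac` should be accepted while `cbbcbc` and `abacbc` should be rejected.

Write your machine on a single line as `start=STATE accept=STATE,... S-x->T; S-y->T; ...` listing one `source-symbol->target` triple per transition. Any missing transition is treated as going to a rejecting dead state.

Track partial matches of the forbidden pattern `cbc`. State q3 is a dead state reached once `cbc` has occurred; every other state accepts. q0 means no part of `cbc` is currently matched.
With 4 states:
        a   b   c  
>* q0   q0  q0  q1 
 * q1   q0  q2  q1 
 * q2   q0  q0  q3 
   q3   q3  q3  q3 
(> = start, * = accepting)

start=q0; accept=q0,q1,q2; q0-a->q0; q0-b->q0; q0-c->q1; q1-a->q0; q1-b->q2; q1-c->q1; q2-a->q0; q2-b->q0; q2-c->q3; q3-a->q3; q3-b->q3; q3-c->q3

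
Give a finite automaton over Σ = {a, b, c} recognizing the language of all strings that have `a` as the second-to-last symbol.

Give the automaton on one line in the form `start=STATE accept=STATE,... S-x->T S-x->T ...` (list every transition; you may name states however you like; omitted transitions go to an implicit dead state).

start=s0 accept=s4,s5,s6 s0-a->s1 s0-b->s2 s0-c->s3 s1-a->s4 s1-b->s5 s1-c->s6 s2-a->s7 s2-b->s8 s2-c->s9 s3-a->s10 s3-b->s11 s3-c->s12 s4-a->s4 s4-b->s5 s4-c->s6 s5-a->s7 s5-b->s8 s5-c->s9 s6-a->s10 s6-b->s11 s6-c->s12 s7-a->s4 s7-b->s5 s7-c->s6 s8-a->s7 s8-b->s8 s8-c->s9 s9-a->s10 s9-b->s11 s9-c->s12 s10-a->s4 s10-b->s5 s10-c->s6 s11-a->s7 s11-b->s8 s11-c->s9 s12-a->s10 s12-b->s11 s12-c->s12

A DFA must remember the last 2 symbols (since which symbol is second-to-last isn't known until the input ends). Use one state per possible window of the last ≤2 symbols; accept from those whose window starts with `a`.
With 13 states:
          a    b    c  
>  s0     s1   s2   s3 
   s1     s4   s5   s6 
   s2     s7   s8   s9 
   s3    s10  s11  s12 
 * s4     s4   s5   s6 
 * s5     s7   s8   s9 
 * s6    s10  s11  s12 
   s7     s4   s5   s6 
   s8     s7   s8   s9 
   s9    s10  s11  s12 
   s10    s4   s5   s6 
   s11    s7   s8   s9 
   s12   s10  s11  s12 
(> = start, * = accepting)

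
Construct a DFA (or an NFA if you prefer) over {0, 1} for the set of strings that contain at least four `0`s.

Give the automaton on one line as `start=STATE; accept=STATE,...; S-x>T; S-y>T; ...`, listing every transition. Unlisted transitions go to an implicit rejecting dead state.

Only the number of `0`s matters, and only up to 5. Make a chain q0 → q1 → q2 → q3 → q4 → q5 advanced by each `0` (with q5 absorbing); every other symbol self-loops. The accepting set is {q4, q5}.
With 6 states:
        0   1  
>  q0   q1  q0 
   q1   q2  q1 
   q2   q3  q2 
   q3   q4  q3 
 * q4   q5  q4 
 * q5   q5  q5 
(> = start, * = accepting)

start=q0; accept=q4,q5; q0-0>q1; q0-1>q0; q1-0>q2; q1-1>q1; q2-0>q3; q2-1>q2; q3-0>q4; q3-1>q3; q4-0>q5; q4-1>q4; q5-0>q5; q5-1>q5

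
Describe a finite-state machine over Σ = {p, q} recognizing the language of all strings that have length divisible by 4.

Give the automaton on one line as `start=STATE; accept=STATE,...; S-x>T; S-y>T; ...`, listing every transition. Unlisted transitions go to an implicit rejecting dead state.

start=s0; accept=s0; s0-p>s1; s0-q>s1; s1-p>s2; s1-q>s2; s2-p>s3; s2-q>s3; s3-p>s0; s3-q>s0

Only the length mod 4 matters, so use a 4-cycle: from any state, every input symbol moves to the next state, wrapping s3 back to s0. Mark s0 accepting.
        p   q  
>* s0   s1  s1 
   s1   s2  s2 
   s2   s3  s3 
   s3   s0  s0 
(> = start, * = accepting)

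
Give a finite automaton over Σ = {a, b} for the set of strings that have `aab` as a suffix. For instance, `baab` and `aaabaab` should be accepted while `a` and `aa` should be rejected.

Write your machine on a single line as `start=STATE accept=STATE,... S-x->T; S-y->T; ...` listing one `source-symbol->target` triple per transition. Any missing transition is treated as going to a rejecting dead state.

start=S0; accept=S3; S0-a->S1; S0-b->S0; S1-a->S2; S1-b->S0; S2-a->S2; S2-b->S3; S3-a->S1; S3-b->S0

Let each state record the length of the longest suffix of the input read so far that is also a prefix of `aab`. S1 means the last symbol is `a`; S2 means the last 2 symbols are `aa`; S3 means the last 3 symbols are `aab`. Accept only at S3, where the string currently ends in `aab`.
4 states suffice.
        a   b  
>  S0   S1  S0 
   S1   S2  S0 
   S2   S2  S3 
 * S3   S1  S0 
(> = start, * = accepting)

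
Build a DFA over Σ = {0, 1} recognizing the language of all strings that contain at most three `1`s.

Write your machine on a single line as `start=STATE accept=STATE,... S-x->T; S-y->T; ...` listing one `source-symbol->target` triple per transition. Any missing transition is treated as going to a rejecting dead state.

Only the number of `1`s matters, and only up to 4. Make a chain q0 → q1 → q2 → q3 → q4 advanced by each `1` (with q4 absorbing); every other symbol self-loops. The accepting set is {q0, q1, q2, q3}.
        0   1  
>* q0   q0  q1 
 * q1   q1  q2 
 * q2   q2  q3 
 * q3   q3  q4 
   q4   q4  q4 
(> = start, * = accepting)

start=q0; accept=q0,q1,q2,q3; q0-0->q0; q0-1->q1; q1-0->q1; q1-1->q2; q2-0->q2; q2-1->q3; q3-0->q3; q3-1->q4; q4-0->q4; q4-1->q4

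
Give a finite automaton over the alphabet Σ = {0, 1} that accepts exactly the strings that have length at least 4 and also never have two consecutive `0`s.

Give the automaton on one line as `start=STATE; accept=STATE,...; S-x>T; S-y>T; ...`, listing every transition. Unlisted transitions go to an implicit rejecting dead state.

Build one automaton per condition and run them in lockstep. The first has 6 states tracking the input length, saturating at 5; the second has 3 states tracking partial matches of the forbidden pattern `00`. A product state is a pair (one from each), accepting exactly when both do. Equivalent product states are then merged.
A 10-state machine:
        0   1  
>  q0   q1  q2 
   q1   q3  q4 
   q2   q5  q4 
   q3   q3  q3 
   q4   q6  q7 
   q5   q3  q7 
   q6   q3  q8 
   q7   q9  q8 
 * q8   q9  q8 
 * q9   q3  q8 
(> = start, * = accepting)

start=q0; accept=q8,q9; q0-0>q1; q0-1>q2; q1-0>q3; q1-1>q4; q2-0>q5; q2-1>q4; q3-0>q3; q3-1>q3; q4-0>q6; q4-1>q7; q5-0>q3; q5-1>q7; q6-0>q3; q6-1>q8; q7-0>q9; q7-1>q8; q8-0>q9; q8-1>q8; q9-0>q3; q9-1>q8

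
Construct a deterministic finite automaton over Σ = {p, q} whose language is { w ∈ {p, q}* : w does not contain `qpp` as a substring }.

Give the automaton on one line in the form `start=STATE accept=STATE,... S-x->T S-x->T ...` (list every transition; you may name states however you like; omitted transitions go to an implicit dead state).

start=S0 accept=S0,S1,S2 S0-p->S0 S0-q->S1 S1-p->S2 S1-q->S1 S2-p->S3 S2-q->S1 S3-p->S3 S3-q->S3

Track partial matches of the forbidden pattern `qpp`. State S3 is a dead state reached once `qpp` has occurred; every other state accepts. S0 means no part of `qpp` is currently matched.
A 4-state machine:
        p   q  
>* S0   S0  S1 
 * S1   S2  S1 
 * S2   S3  S1 
   S3   S3  S3 
(> = start, * = accepting)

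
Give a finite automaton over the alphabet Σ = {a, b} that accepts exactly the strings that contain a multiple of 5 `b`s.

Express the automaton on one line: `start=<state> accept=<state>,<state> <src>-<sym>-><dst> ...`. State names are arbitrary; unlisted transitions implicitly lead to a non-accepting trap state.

Keep the running count of `b`s modulo 5: each `b` advances along the cycle q0 → q1 → q2 → q3 → q4 → q0 while other symbols loop. Accept at q0.
With 5 states:
        a   b  
>* q0   q0  q1 
   q1   q1  q2 
   q2   q2  q3 
   q3   q3  q4 
   q4   q4  q0 
(> = start, * = accepting)

start=q0 accept=q0 q0-a->q0 q0-b->q1 q1-a->q1 q1-b->q2 q2-a->q2 q2-b->q3 q3-a->q3 q3-b->q4 q4-a->q4 q4-b->q0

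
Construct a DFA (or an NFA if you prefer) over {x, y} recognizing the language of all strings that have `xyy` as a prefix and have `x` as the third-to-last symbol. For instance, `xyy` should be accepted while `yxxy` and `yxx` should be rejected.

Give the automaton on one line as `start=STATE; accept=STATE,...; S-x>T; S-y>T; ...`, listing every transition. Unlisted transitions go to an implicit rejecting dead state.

start=S0; accept=S10,S20,S21,S22; S0-x>S1; S0-y>S2; S1-x>S3; S1-y>S4; S2-x>S5; S2-y>S6; S3-x>S7; S3-y>S8; S4-x>S9; S4-y>S10; S5-x>S11; S5-y>S12; S6-x>S13; S6-y>S14; S7-x>S7; S7-y>S8; S8-x>S9; S8-y>S15; S9-x>S11; S9-y>S12; S10-x>S16; S10-y>S17; S11-x>S7; S11-y>S8; S12-x>S9; S12-y>S15; S13-x>S11; S13-y>S12; S14-x>S13; S14-y>S14; S15-x>S13; S15-y>S14; S16-x>S18; S16-y>S19; S17-x>S16; S17-y>S17; S18-x>S20; S18-y>S21; S19-x>S22; S19-y>S10; S20-x>S20; S20-y>S21; S21-x>S22; S21-y>S10; S22-x>S18; S22-y>S19

Build one automaton per condition and run them in lockstep. One (5 states) tracks whether the input so far still matches the prefix `xyy`; the other (15 states) tracks the last 3 symbols read. Each combined state is a pair, one component from each; accept when both components accept.
          x    y  
>  S0     S1   S2 
   S1     S3   S4 
   S2     S5   S6 
   S3     S7   S8 
   S4     S9  S10 
   S5    S11  S12 
   S6    S13  S14 
   S7     S7   S8 
   S8     S9  S15 
   S9    S11  S12 
 * S10   S16  S17 
   S11    S7   S8 
   S12    S9  S15 
   S13   S11  S12 
   S14   S13  S14 
   S15   S13  S14 
   S16   S18  S19 
   S17   S16  S17 
   S18   S20  S21 
   S19   S22  S10 
 * S20   S20  S21 
 * S21   S22  S10 
 * S22   S18  S19 
(> = start, * = accepting)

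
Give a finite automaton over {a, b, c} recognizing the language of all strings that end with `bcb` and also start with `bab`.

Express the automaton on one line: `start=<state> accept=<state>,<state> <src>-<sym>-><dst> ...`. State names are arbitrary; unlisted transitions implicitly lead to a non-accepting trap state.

start=q0 accept=q7 q0-a->q1 q0-b->q2 q0-c->q1 q1-a->q1 q1-b->q1 q1-c->q1 q2-a->q3 q2-b->q1 q2-c->q1 q3-a->q1 q3-b->q4 q3-c->q1 q4-a->q5 q4-b->q4 q4-c->q6 q5-a->q5 q5-b->q4 q5-c->q5 q6-a->q5 q6-b->q7 q6-c->q5 q7-a->q5 q7-b->q4 q7-c->q6

Build one automaton per condition and run them in lockstep. The first has 4 states tracking how much of the suffix `bcb` has currently been matched; the second has 5 states tracking whether the input so far still matches the prefix `bab`. A product state is a pair (one from each), accepting exactly when both do. Equivalent product states are then merged.
        a   b   c  
>  q0   q1  q2  q1 
   q1   q1  q1  q1 
   q2   q3  q1  q1 
   q3   q1  q4  q1 
   q4   q5  q4  q6 
   q5   q5  q4  q5 
   q6   q5  q7  q5 
 * q7   q5  q4  q6 
(> = start, * = accepting)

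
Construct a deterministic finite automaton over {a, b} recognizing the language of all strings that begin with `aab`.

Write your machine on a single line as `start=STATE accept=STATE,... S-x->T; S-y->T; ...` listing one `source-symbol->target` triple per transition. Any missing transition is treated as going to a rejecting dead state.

start=q0; accept=q3; q0-a->q1; q0-b->q4; q1-a->q2; q1-b->q4; q2-a->q4; q2-b->q3; q3-a->q3; q3-b->q3; q4-a->q4; q4-b->q4

Walk along `aab` while the input agrees: from q0 take `a` to q1, and so on. Any deviation drops to the rejecting sink q4. Once q3 is reached the prefix is confirmed and every continuation is accepted.
With 5 states:
        a   b  
>  q0   q1  q4 
   q1   q2  q4 
   q2   q4  q3 
 * q3   q3  q3 
   q4   q4  q4 
(> = start, * = accepting)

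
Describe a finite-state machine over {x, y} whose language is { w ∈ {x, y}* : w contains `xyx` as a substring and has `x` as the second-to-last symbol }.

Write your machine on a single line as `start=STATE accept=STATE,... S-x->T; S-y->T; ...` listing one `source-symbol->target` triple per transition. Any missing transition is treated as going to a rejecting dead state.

Handle the two conditions separately and then intersect. One (4 states) tracks whether and how much of `xyx` has been seen; the other (7 states) tracks the last 2 symbols read. Each combined state is a pair, one component from each; accept when both components accept. Minimizing collapses redundant product states.
With 7 states:
        x   y  
>  q0   q1  q0 
   q1   q1  q2 
   q2   q3  q0 
   q3   q4  q5 
 * q4   q4  q5 
 * q5   q3  q6 
   q6   q3  q6 
(> = start, * = accepting)

start=q0; accept=q4,q5; q0-x->q1; q0-y->q0; q1-x->q1; q1-y->q2; q2-x->q3; q2-y->q0; q3-x->q4; q3-y->q5; q4-x->q4; q4-y->q5; q5-x->q3; q5-y->q6; q6-x->q3; q6-y->q6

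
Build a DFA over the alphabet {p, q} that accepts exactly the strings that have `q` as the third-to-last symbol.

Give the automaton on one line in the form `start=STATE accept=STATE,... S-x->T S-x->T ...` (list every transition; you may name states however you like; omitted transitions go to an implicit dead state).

Because acceptance depends on a position counted from the end, the machine has to buffer the most recent 3 symbols. Make each state the string of the last up-to-3 symbols read; on input `x` shift the window left and append `x`. Accept when the buffered window has length 3 and begins with `q`.
With 15 states:
          p    q  
>  S0     S1   S2 
   S1     S3   S4 
   S2     S5   S6 
   S3     S7   S8 
   S4     S9  S10 
   S5    S11  S12 
   S6    S13  S14 
   S7     S7   S8 
   S8     S9  S10 
   S9    S11  S12 
   S10   S13  S14 
 * S11    S7   S8 
 * S12    S9  S10 
 * S13   S11  S12 
 * S14   S13  S14 
(> = start, * = accepting)

start=S0 accept=S11,S12,S13,S14 S0-p->S1 S0-q->S2 S1-p->S3 S1-q->S4 S2-p->S5 S2-q->S6 S3-p->S7 S3-q->S8 S4-p->S9 S4-q->S10 S5-p->S11 S5-q->S12 S6-p->S13 S6-q->S14 S7-p->S7 S7-q->S8 S8-p->S9 S8-q->S10 S9-p->S11 S9-q->S12 S10-p->S13 S10-q->S14 S11-p->S7 S11-q->S8 S12-p->S9 S12-q->S10 S13-p->S11 S13-q->S12 S14-p->S13 S14-q->S14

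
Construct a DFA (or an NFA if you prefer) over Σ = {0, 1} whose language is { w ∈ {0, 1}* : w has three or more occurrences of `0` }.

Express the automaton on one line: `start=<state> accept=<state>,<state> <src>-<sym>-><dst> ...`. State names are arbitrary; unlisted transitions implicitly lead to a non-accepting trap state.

Only the number of `0`s matters, and only up to 4. Make a chain S0 → S1 → S2 → S3 → S4 advanced by each `0` (with S4 absorbing); every other symbol self-loops. The accepting set is {S3, S4}.
A 5-state machine:
        0   1  
>  S0   S1  S0 
   S1   S2  S1 
   S2   S3  S2 
 * S3   S4  S3 
 * S4   S4  S4 
(> = start, * = accepting)

start=S0 accept=S3,S4 S0-0->S1 S0-1->S0 S1-0->S2 S1-1->S1 S2-0->S3 S2-1->S2 S3-0->S4 S3-1->S3 S4-0->S4 S4-1->S4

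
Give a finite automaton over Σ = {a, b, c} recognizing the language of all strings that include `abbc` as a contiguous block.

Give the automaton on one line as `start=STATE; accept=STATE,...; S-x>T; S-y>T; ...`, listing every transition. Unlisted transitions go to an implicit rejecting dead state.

Track how much of `abbc` has been matched so far: state q0 is no progress, q4 is the absorbing accept state reached once `abbc` has occurred. Intermediate states record partial matches; on a mismatch, fall back to the longest reusable overlap.
5 states suffice.
        a   b   c  
>  q0   q1  q0  q0 
   q1   q1  q2  q0 
   q2   q1  q3  q0 
   q3   q1  q0  q4 
 * q4   q4  q4  q4 
(> = start, * = accepting)

start=q0; accept=q4; q0-a>q1; q0-b>q0; q0-c>q0; q1-a>q1; q1-b>q2; q1-c>q0; q2-a>q1; q2-b>q3; q2-c>q0; q3-a>q1; q3-b>q0; q3-c>q4; q4-a>q4; q4-b>q4; q4-c>q4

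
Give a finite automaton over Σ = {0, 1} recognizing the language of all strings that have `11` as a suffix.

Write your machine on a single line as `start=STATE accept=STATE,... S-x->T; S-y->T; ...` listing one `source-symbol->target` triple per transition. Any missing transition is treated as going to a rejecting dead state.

start=q0; accept=q2; q0-0->q0; q0-1->q1; q1-0->q0; q1-1->q2; q2-0->q0; q2-1->q2

Let each state record the length of the longest suffix of the input read so far that is also a prefix of `11`. q1 means the last symbol is `1`; q2 means the last 2 symbols are `11`. Accept only at q2, where the string currently ends in `11`.
3 states suffice.
        0   1  
>  q0   q0  q1 
   q1   q0  q2 
 * q2   q0  q2 
(> = start, * = accepting)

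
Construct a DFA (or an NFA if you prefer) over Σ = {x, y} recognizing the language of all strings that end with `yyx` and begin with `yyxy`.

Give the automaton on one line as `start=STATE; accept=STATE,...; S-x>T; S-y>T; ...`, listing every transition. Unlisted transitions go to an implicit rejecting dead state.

Build one automaton per condition and run them in lockstep. One (4 states) tracks how much of the suffix `yyx` has currently been matched; the other (6 states) tracks whether the input so far still matches the prefix `yyxy`. Each combined state is a pair, one component from each; accept when both components accept.
With 12 states:
       x  y 
>  A   B  C 
   B   B  D 
   C   B  E 
   D   B  F 
   E   G  F 
   F   H  F 
   G   B  I 
   H   B  D 
   I   J  K 
   J   J  I 
   K   L  K 
 * L   J  I 
(> = start, * = accepting)

start=A; accept=L; A-x>B; A-y>C; B-x>B; B-y>D; C-x>B; C-y>E; D-x>B; D-y>F; E-x>G; E-y>F; F-x>H; F-y>F; G-x>B; G-y>I; H-x>B; H-y>D; I-x>J; I-y>K; J-x>J; J-y>I; K-x>L; K-y>K; L-x>J; L-y>I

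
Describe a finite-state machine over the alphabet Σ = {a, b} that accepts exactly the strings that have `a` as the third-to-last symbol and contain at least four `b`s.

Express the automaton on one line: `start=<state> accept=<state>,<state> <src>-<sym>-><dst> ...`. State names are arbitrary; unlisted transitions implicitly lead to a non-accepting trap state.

start=q0 accept=q8,q12,q13,q15 q0-a->q0 q0-b->q1 q1-a->q1 q1-b->q2 q2-a->q3 q2-b->q4 q3-a->q3 q3-b->q5 q4-a->q6 q4-b->q7 q5-a->q6 q5-b->q8 q6-a->q9 q6-b->q10 q7-a->q11 q7-b->q7 q8-a->q11 q8-b->q7 q9-a->q9 q9-b->q12 q10-a->q13 q10-b->q8 q11-a->q14 q11-b->q10 q12-a->q13 q12-b->q8 q13-a->q14 q13-b->q10 q14-a->q15 q14-b->q12 q15-a->q15 q15-b->q12

Run two small machines in parallel and take their product. The first has 15 states tracking the last 3 symbols read; the second has 6 states tracking the count of `b`s, saturating at 5. A product state is a pair (one from each), accepting exactly when both do. Equivalent product states are then merged.
16 states suffice.
          a    b  
>  q0     q0   q1 
   q1     q1   q2 
   q2     q3   q4 
   q3     q3   q5 
   q4     q6   q7 
   q5     q6   q8 
   q6     q9  q10 
   q7    q11   q7 
 * q8    q11   q7 
   q9     q9  q12 
   q10   q13   q8 
   q11   q14  q10 
 * q12   q13   q8 
 * q13   q14  q10 
   q14   q15  q12 
 * q15   q15  q12 
(> = start, * = accepting)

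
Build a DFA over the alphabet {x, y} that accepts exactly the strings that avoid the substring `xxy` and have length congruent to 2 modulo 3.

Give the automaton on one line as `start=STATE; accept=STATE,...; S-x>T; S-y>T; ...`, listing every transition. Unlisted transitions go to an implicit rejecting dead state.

Build one automaton per condition and run them in lockstep. One (4 states) tracks partial matches of the forbidden pattern `xxy`; the other (3 states) tracks the input length modulo 3. Each combined state is a pair, one component from each; accept when both components accept. After merging equivalent states the machine shrinks.
       x  y 
>  A   B  C 
   B   D  E 
   C   F  E 
 * D   G  H 
 * E   I  A 
 * F   G  A 
   G   J  H 
   H   H  H 
   I   J  C 
   J   D  H 
(> = start, * = accepting)

start=A; accept=D,E,F; A-x>B; A-y>C; B-x>D; B-y>E; C-x>F; C-y>E; D-x>G; D-y>H; E-x>I; E-y>A; F-x>G; F-y>A; G-x>J; G-y>H; H-x>H; H-y>H; I-x>J; I-y>C; J-x>D; J-y>H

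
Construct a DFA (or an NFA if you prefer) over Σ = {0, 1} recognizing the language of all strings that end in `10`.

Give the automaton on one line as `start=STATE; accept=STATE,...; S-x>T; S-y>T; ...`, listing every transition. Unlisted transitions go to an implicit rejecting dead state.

start=q0; accept=q2; q0-0>q0; q0-1>q1; q1-0>q2; q1-1>q1; q2-0>q0; q2-1>q1

Let each state record the length of the longest suffix of the input read so far that is also a prefix of `10`. q1 means the last symbol is `1`; q2 means the last 2 symbols are `10`. Accept only at q2, where the string currently ends in `10`.
        0   1  
>  q0   q0  q1 
   q1   q2  q1 
 * q2   q0  q1 
(> = start, * = accepting)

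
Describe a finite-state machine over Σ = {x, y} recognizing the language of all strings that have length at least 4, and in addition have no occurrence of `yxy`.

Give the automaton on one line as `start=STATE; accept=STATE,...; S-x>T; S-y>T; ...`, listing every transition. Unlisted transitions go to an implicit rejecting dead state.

Run two small machines in parallel and take their product. One (6 states) tracks the input length, saturating at 5; the other (4 states) tracks partial matches of the forbidden pattern `yxy`. Each combined state is a pair, one component from each; accept when both components accept. Equivalent product states are then merged.
          x    y  
>  S0     S1   S2 
   S1     S3   S4 
   S2     S5   S4 
   S3     S6   S7 
   S4     S8   S7 
   S5     S6   S9 
   S6    S10  S11 
   S7    S12  S11 
   S8    S10   S9 
   S9     S9   S9 
 * S10   S10  S11 
 * S11   S12  S11 
 * S12   S10   S9 
(> = start, * = accepting)

start=S0; accept=S10,S11,S12; S0-x>S1; S0-y>S2; S1-x>S3; S1-y>S4; S2-x>S5; S2-y>S4; S3-x>S6; S3-y>S7; S4-x>S8; S4-y>S7; S5-x>S6; S5-y>S9; S6-x>S10; S6-y>S11; S7-x>S12; S7-y>S11; S8-x>S10; S8-y>S9; S9-x>S9; S9-y>S9; S10-x>S10; S10-y>S11; S11-x>S12; S11-y>S11; S12-x>S10; S12-y>S9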